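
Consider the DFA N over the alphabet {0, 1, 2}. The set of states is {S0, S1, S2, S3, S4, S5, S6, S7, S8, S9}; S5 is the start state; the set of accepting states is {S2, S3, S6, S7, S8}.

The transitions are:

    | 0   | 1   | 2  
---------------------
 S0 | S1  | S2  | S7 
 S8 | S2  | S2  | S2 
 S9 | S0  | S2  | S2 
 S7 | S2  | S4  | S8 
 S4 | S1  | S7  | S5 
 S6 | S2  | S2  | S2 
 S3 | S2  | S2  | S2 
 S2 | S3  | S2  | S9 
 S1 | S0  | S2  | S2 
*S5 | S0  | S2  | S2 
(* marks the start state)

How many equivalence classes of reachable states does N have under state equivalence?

6

Reachable states from the start: {S0,S1,S2,S3,S4,S5,S7,S8,S9}. Unreachable: {S6} — drop them.
Start with accepting vs non-accepting: {S2,S3,S7,S8} | {S0,S1,S4,S5,S9}.
Refine {S2,S3,S7,S8} on symbol 1: members go to different blocks, giving {S2,S3,S8} and {S7}.
Refine {S2,S3,S8} on symbol 2: members go to different blocks, giving {S3,S8} and {S2}.
Refine {S0,S1,S4,S5,S9} on symbol 1: members go to different blocks, giving {S0,S1,S5,S9} and {S4}.
Split {S0,S1,S5,S9} by δ(·,2) → {S1,S5,S9} and {S0}.
Stable partition: {S3,S8} | {S1,S5,S9} | {S7} | {S2} | {S4} | {S0} — 6 equivalence classes.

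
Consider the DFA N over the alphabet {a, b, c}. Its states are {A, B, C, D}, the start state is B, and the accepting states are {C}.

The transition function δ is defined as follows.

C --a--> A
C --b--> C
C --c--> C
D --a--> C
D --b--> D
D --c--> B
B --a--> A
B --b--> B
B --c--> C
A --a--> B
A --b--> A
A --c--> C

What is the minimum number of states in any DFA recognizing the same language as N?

2

Reachable states from the start: {A,B,C}. Unreachable: {D} — drop them.
P0 = {C} | {A,B}.
No further refinement is possible. Final partition (2 blocks): {C} | {A,B}.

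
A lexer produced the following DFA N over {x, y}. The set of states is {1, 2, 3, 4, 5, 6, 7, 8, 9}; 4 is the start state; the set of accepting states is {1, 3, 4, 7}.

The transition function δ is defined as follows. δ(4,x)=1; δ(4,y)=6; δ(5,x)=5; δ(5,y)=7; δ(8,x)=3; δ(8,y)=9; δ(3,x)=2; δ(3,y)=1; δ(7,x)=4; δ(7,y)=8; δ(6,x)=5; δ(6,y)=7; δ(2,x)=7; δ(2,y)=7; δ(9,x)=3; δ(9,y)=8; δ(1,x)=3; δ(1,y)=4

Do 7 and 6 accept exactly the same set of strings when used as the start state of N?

Initial partition by acceptance: {1,3,4,7} | {2,5,6,8,9}.
On input x, block {1,3,4,7} splits into {1,4,7} and {3}.
Refine {1,4,7} on symbol x: members go to different blocks, giving {4,7} and {1}.
On input x, block {4,7} splits into {4} and {7}.
On input x, block {2,5,6,8,9} splits into {5,6} and {8,9} and {2}.
No further refinement is possible. Final partition (7 blocks): {4} | {5,6} | {3} | {1} | {7} | {8,9} | {2}.
7 and 6 end up in different blocks, so they are distinguishable. For instance, the string 'ε' is accepted from only 7.

No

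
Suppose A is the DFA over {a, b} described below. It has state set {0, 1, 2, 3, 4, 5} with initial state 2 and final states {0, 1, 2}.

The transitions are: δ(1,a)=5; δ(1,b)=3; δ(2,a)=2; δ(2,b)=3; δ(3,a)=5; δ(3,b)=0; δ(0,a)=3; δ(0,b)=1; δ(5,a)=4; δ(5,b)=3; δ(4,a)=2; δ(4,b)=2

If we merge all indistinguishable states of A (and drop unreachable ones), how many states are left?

Every state is reachable, so we keep all 6.
P0 = {0,1,2} | {3,4,5}.
Split {0,1,2} by δ(·,a) → {0,1} and {2}.
Split {0,1} by δ(·,b) → {0} and {1}.
Split {3,4,5} by δ(·,a) → {3,5} and {4}.
On input a, block {3,5} splits into {3} and {5}.
No further refinement is possible. Final partition (6 blocks): {0} | {3} | {2} | {1} | {4} | {5}.

6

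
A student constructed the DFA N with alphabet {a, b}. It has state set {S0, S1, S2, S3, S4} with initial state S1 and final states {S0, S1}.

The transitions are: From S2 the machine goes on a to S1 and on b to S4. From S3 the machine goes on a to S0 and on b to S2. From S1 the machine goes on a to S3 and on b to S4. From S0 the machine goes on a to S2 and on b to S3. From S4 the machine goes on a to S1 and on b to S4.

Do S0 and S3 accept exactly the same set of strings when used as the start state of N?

P0 = {S0,S1} | {S2,S3,S4}.
Stable partition: {S0,S1} | {S2,S3,S4} — 2 equivalence classes.
S0 and S3 end up in different blocks, so they are distinguishable. For instance, the string 'ε' is accepted from only S0.

No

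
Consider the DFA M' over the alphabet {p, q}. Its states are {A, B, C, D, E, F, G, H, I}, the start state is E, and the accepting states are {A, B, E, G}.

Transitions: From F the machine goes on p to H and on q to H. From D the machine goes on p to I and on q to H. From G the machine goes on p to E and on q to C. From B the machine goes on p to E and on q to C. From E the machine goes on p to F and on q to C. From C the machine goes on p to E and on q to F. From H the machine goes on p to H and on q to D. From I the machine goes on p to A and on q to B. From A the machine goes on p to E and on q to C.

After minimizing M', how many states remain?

7

Reachable states from the start: {A,B,C,D,E,F,H,I}. Unreachable: {G} — drop them.
Initial partition by acceptance: {A,B,E} | {C,D,F,H,I}.
On input p, block {A,B,E} splits into {A,B} and {E}.
Refine {C,D,F,H,I} on symbol p: members go to different blocks, giving {D,F,H} and {C} and {I}.
On input p, block {D,F,H} splits into {F,H} and {D}.
Refine {F,H} on symbol q: members go to different blocks, giving {F} and {H}.
No further refinement is possible. Final partition (7 blocks): {A,B} | {F} | {E} | {C} | {I} | {D} | {H}.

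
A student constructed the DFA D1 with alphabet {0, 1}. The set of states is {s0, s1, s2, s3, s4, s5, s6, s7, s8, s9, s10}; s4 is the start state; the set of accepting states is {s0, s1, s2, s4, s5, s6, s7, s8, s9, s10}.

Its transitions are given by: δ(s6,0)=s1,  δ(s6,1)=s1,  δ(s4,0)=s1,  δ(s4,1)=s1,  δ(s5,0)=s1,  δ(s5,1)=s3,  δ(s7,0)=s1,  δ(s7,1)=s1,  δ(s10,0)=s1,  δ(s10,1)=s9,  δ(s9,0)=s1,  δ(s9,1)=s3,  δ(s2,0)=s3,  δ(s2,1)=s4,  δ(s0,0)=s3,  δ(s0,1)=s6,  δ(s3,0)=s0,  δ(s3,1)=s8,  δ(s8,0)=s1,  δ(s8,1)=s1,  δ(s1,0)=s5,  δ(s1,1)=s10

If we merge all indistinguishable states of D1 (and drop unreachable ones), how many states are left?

States {s2,s7} cannot be reached from the start state, so discard them.
P0 = {s0,s1,s4,s5,s6,s8,s9,s10} | {s3}.
On input 0, block {s0,s1,s4,s5,s6,s8,s9,s10} splits into {s1,s4,s5,s6,s8,s9,s10} and {s0}.
Split {s1,s4,s5,s6,s8,s9,s10} by δ(·,1) → {s1,s4,s6,s8,s10} and {s5,s9}.
Refine {s1,s4,s6,s8,s10} on symbol 0: members go to different blocks, giving {s4,s6,s8,s10} and {s1}.
Split {s4,s6,s8,s10} by δ(·,1) → {s4,s6,s8} and {s10}.
No further refinement is possible. Final partition (6 blocks): {s4,s6,s8} | {s3} | {s0} | {s5,s9} | {s1} | {s10}.

6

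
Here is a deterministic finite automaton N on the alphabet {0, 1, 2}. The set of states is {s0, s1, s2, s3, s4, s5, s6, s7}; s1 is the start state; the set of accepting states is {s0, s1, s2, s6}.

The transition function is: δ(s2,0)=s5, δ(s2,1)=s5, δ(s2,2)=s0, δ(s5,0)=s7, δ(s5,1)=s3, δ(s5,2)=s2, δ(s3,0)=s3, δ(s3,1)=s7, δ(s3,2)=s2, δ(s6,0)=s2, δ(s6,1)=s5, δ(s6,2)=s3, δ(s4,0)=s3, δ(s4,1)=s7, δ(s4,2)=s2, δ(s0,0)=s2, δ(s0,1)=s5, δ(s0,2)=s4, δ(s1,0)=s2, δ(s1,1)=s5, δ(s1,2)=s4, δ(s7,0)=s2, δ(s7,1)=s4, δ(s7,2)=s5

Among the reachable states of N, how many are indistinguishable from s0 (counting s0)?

Reachable states from the start: {s0,s1,s2,s3,s4,s5,s7}. Unreachable: {s6} — drop them.
Initial partition by acceptance: {s0,s1,s2} | {s3,s4,s5,s7}.
On input 0, block {s0,s1,s2} splits into {s0,s1} and {s2}.
On input 0, block {s3,s4,s5,s7} splits into {s3,s4,s5} and {s7}.
Split {s3,s4,s5} by δ(·,0) → {s3,s4} and {s5}.
No further refinement is possible. Final partition (5 blocks): {s0,s1} | {s3,s4} | {s2} | {s7} | {s5}.
State s0 belongs to the block {s0,s1}, which has 2 states.

2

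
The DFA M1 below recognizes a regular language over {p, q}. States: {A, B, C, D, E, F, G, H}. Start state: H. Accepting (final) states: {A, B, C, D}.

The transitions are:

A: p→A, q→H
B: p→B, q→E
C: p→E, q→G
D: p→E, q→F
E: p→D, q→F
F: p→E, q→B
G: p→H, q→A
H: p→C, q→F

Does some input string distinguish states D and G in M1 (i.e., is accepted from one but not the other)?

Yes

Every state is reachable, so we keep all 8.
Initial partition by acceptance: {A,B,C,D} | {E,F,G,H}.
Refine {A,B,C,D} on symbol p: members go to different blocks, giving {A,B} and {C,D}.
Refine {E,F,G,H} on symbol p: members go to different blocks, giving {E,H} and {F,G}.
Stable partition: {A,B} | {E,H} | {C,D} | {F,G} — 4 equivalence classes.
D and G end up in different blocks, so they are distinguishable. For instance, the string 'ε' is accepted from only D.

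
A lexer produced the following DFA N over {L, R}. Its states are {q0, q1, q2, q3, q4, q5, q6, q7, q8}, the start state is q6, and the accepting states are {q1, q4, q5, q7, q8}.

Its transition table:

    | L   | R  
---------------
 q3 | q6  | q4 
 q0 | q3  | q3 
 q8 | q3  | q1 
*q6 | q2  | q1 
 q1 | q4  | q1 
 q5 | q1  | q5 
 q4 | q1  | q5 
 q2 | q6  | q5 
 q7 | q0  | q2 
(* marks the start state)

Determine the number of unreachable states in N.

Starting at q6 and following transitions, the reachable set is {q1, q2, q4, q5, q6}. That leaves q0, q3, q7, q8 unreachable — 4 in total.

4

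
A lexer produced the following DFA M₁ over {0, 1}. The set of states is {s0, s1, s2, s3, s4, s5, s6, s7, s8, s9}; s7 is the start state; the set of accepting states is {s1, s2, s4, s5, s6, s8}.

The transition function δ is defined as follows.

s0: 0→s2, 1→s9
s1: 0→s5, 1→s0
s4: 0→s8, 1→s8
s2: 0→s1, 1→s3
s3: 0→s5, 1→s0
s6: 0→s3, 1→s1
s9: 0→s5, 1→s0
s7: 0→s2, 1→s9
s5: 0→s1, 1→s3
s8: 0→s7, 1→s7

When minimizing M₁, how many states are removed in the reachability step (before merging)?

Starting at s7 and following transitions, the reachable set is {s0, s1, s2, s3, s5, s7, s9}. That leaves s4, s6, s8 unreachable — 3 in total.

3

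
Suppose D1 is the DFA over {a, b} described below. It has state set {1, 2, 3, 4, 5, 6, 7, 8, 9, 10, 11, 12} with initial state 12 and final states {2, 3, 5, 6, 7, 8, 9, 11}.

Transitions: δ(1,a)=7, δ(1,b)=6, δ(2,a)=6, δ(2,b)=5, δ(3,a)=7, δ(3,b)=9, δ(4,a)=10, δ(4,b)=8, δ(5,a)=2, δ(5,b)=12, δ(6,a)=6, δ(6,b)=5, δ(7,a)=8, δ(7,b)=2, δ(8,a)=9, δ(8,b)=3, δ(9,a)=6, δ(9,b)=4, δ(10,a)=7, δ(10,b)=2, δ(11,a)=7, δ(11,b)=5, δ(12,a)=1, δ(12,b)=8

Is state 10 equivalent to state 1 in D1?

Yes

Reachable states from the start: {1,2,3,4,5,6,7,8,9,10,12}. Unreachable: {11} — drop them.
P0 = {2,3,5,6,7,8,9} | {1,4,10,12}.
On input b, block {2,3,5,6,7,8,9} splits into {2,3,6,7,8} and {5,9}.
Split {2,3,6,7,8} by δ(·,a) → {2,3,6,7} and {8}.
On input a, block {2,3,6,7} splits into {2,3,6} and {7}.
Split {2,3,6} by δ(·,a) → {2,6} and {3}.
Refine {1,4,10,12} on symbol a: members go to different blocks, giving {1,10} and {4,12}.
No further refinement is possible. Final partition (7 blocks): {2,6} | {1,10} | {5,9} | {8} | {7} | {3} | {4,12}.
10 and 1 lie in the same block of the stable partition, so they are equivalent — no string distinguishes them.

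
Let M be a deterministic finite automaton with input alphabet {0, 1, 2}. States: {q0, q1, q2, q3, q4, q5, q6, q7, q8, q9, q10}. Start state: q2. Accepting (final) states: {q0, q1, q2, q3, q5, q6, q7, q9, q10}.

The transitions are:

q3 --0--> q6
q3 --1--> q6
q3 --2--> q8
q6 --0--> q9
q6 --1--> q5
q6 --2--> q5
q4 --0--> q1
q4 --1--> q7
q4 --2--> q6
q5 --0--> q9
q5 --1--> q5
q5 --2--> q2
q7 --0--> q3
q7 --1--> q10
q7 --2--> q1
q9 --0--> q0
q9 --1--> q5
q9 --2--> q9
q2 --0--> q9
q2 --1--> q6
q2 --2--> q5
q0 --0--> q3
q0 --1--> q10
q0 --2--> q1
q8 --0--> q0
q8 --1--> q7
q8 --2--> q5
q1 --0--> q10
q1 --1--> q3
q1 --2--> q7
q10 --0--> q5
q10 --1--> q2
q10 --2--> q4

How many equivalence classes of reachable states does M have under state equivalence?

5

Start with accepting vs non-accepting: {q0,q1,q2,q3,q5,q6,q7,q9,q10} | {q4,q8}.
Split {q0,q1,q2,q3,q5,q6,q7,q9,q10} by δ(·,2) → {q0,q1,q2,q5,q6,q7,q9} and {q3,q10}.
On input 0, block {q0,q1,q2,q5,q6,q7,q9} splits into {q2,q5,q6,q9} and {q0,q1,q7}.
On input 0, block {q2,q5,q6,q9} splits into {q2,q5,q6} and {q9}.
No further refinement is possible. Final partition (5 blocks): {q2,q5,q6} | {q4,q8} | {q3,q10} | {q0,q1,q7} | {q9}.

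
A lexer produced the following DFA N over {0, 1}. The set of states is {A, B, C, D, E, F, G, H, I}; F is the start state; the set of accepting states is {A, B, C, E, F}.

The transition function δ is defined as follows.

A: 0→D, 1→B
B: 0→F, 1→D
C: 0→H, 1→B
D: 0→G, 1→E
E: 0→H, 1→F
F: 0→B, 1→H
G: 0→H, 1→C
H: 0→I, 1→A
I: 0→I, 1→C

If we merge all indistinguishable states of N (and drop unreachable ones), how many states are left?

3

P0 = {A,B,C,E,F} | {D,G,H,I}.
On input 0, block {A,B,C,E,F} splits into {A,C,E} and {B,F}.
Stable partition: {A,C,E} | {D,G,H,I} | {B,F} — 3 equivalence classes.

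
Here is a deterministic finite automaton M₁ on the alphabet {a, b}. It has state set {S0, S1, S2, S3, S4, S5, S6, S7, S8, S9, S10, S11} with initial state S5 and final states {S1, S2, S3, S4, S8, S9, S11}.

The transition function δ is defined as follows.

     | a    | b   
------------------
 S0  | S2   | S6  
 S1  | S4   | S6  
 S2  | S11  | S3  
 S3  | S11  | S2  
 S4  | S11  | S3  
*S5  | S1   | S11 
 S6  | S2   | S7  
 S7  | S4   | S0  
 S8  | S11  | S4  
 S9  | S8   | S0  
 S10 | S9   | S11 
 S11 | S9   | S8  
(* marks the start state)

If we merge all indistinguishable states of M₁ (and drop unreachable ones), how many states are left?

5

States {S10} cannot be reached from the start state, so discard them.
Start with accepting vs non-accepting: {S1,S2,S3,S4,S8,S9,S11} | {S0,S5,S6,S7}.
Refine {S1,S2,S3,S4,S8,S9,S11} on symbol b: members go to different blocks, giving {S2,S3,S4,S8,S11} and {S1,S9}.
On input a, block {S2,S3,S4,S8,S11} splits into {S2,S3,S4,S8} and {S11}.
Refine {S0,S5,S6,S7} on symbol a: members go to different blocks, giving {S0,S6,S7} and {S5}.
The partition is now stable with 5 blocks: {S2,S3,S4,S8} | {S0,S6,S7} | {S1,S9} | {S11} | {S5}.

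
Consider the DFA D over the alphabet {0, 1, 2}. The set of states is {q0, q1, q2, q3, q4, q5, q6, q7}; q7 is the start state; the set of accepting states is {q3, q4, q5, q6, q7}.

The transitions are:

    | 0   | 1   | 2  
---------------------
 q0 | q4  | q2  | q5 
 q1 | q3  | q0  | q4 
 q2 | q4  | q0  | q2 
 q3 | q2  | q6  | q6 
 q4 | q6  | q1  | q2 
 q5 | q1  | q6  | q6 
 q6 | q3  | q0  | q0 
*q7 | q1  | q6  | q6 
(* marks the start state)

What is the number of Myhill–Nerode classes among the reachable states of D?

All states are reachable from the start state.
Start with accepting vs non-accepting: {q3,q4,q5,q6,q7} | {q0,q1,q2}.
Refine {q3,q4,q5,q6,q7} on symbol 0: members go to different blocks, giving {q3,q5,q7} and {q4,q6}.
Split {q0,q1,q2} by δ(·,0) → {q0,q2} and {q1}.
Split {q3,q5,q7} by δ(·,0) → {q5,q7} and {q3}.
On input 2, block {q0,q2} splits into {q0} and {q2}.
Refine {q4,q6} on symbol 0: members go to different blocks, giving {q4} and {q6}.
No further refinement is possible. Final partition (7 blocks): {q5,q7} | {q0} | {q4} | {q1} | {q3} | {q2} | {q6}.

7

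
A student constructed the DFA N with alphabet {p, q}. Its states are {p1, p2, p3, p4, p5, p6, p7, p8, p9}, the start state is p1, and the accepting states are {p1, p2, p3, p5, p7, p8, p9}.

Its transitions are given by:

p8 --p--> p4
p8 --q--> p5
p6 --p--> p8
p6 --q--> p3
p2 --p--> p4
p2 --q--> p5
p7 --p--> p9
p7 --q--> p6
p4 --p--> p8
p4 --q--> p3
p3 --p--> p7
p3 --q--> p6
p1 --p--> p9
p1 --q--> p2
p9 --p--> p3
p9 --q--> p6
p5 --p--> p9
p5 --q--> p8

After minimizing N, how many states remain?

All states are reachable from the start state.
P0 = {p1,p2,p3,p5,p7,p8,p9} | {p4,p6}.
On input p, block {p1,p2,p3,p5,p7,p8,p9} splits into {p1,p3,p5,p7,p9} and {p2,p8}.
Refine {p1,p3,p5,p7,p9} on symbol q: members go to different blocks, giving {p3,p7,p9} and {p1,p5}.
No further refinement is possible. Final partition (4 blocks): {p3,p7,p9} | {p4,p6} | {p2,p8} | {p1,p5}.

4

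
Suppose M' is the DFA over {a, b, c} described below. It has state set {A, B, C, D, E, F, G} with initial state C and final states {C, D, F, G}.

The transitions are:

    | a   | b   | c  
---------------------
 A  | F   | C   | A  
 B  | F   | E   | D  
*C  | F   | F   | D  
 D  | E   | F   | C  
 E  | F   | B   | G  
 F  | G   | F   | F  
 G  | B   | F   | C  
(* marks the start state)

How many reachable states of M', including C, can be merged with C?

1

States {A} cannot be reached from the start state, so discard them.
Initial partition by acceptance: {C,D,F,G} | {B,E}.
Split {C,D,F,G} by δ(·,a) → {C,F} and {D,G}.
Split {C,F} by δ(·,a) → {C} and {F}.
No further refinement is possible. Final partition (4 blocks): {C} | {B,E} | {D,G} | {F}.
The equivalence class containing C is {C}, of size 1.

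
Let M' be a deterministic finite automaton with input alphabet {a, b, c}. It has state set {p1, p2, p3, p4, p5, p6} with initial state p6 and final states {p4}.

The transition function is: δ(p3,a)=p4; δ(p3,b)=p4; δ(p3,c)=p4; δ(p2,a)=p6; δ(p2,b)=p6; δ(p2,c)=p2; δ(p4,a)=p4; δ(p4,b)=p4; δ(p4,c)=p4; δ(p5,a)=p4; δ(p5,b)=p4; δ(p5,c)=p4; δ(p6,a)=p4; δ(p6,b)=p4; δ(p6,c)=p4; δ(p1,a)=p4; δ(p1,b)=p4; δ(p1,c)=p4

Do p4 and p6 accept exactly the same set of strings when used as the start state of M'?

Reachable states from the start: {p4,p6}. Unreachable: {p1,p2,p3,p5} — drop them.
P0 = {p4} | {p6}.
The partition is now stable with 2 blocks: {p4} | {p6}.
p4 and p6 end up in different blocks, so they are distinguishable. For instance, the string 'ε' is accepted from only p4.

No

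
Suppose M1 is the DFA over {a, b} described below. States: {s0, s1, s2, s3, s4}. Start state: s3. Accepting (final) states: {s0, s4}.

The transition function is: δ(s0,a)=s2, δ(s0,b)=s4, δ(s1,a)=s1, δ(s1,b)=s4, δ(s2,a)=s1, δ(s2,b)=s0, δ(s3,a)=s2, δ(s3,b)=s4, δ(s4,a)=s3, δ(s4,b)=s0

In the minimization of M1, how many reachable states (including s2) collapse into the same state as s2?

3

P0 = {s0,s4} | {s1,s2,s3}.
The partition is now stable with 2 blocks: {s0,s4} | {s1,s2,s3}.
State s2 belongs to the block {s1,s2,s3}, which has 3 states.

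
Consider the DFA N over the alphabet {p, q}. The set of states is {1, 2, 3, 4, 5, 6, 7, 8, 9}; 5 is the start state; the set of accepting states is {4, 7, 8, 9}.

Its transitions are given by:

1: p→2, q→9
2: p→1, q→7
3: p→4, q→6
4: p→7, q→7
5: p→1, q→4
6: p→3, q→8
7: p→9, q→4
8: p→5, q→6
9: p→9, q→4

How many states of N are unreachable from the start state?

Starting at 5 and following transitions, the reachable set is {1, 2, 4, 5, 7, 9}. That leaves 3, 6, 8 unreachable — 3 in total.

3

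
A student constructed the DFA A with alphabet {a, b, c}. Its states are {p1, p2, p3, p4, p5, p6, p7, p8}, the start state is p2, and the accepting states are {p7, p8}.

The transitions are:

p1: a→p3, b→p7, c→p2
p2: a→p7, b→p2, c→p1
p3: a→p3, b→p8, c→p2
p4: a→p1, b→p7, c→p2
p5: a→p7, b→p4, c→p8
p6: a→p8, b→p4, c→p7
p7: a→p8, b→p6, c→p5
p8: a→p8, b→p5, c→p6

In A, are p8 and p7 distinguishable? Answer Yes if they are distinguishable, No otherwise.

No

Start with accepting vs non-accepting: {p7,p8} | {p1,p2,p3,p4,p5,p6}.
Split {p1,p2,p3,p4,p5,p6} by δ(·,a) → {p1,p3,p4} and {p2,p5,p6}.
Split {p2,p5,p6} by δ(·,b) → {p5,p6} and {p2}.
Stable partition: {p7,p8} | {p1,p3,p4} | {p5,p6} | {p2} — 4 equivalence classes.
p8 and p7 lie in the same block of the stable partition, so they are equivalent — no string distinguishes them.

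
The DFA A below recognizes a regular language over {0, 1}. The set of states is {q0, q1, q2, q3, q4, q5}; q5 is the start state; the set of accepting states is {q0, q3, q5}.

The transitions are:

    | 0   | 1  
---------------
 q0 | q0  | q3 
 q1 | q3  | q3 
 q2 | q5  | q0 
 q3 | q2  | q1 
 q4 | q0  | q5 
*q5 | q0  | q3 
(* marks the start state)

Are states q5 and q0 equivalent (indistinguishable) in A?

Reachable states from the start: {q0,q1,q2,q3,q5}. Unreachable: {q4} — drop them.
Start with accepting vs non-accepting: {q0,q3,q5} | {q1,q2}.
Split {q0,q3,q5} by δ(·,0) → {q0,q5} and {q3}.
On input 0, block {q1,q2} splits into {q1} and {q2}.
The partition is now stable with 4 blocks: {q0,q5} | {q1} | {q3} | {q2}.
q5 and q0 lie in the same block of the stable partition, so they are equivalent — no string distinguishes them.

Yes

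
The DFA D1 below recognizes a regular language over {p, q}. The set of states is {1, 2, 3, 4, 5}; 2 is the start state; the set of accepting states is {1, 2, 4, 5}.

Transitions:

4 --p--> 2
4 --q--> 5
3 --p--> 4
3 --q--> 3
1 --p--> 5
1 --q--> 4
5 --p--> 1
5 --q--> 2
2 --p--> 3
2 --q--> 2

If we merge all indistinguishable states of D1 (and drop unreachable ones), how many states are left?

Initial partition by acceptance: {1,2,4,5} | {3}.
On input p, block {1,2,4,5} splits into {1,4,5} and {2}.
Split {1,4,5} by δ(·,p) → {1,5} and {4}.
Refine {1,5} on symbol q: members go to different blocks, giving {1} and {5}.
No further refinement is possible. Final partition (5 blocks): {1} | {3} | {2} | {4} | {5}.

5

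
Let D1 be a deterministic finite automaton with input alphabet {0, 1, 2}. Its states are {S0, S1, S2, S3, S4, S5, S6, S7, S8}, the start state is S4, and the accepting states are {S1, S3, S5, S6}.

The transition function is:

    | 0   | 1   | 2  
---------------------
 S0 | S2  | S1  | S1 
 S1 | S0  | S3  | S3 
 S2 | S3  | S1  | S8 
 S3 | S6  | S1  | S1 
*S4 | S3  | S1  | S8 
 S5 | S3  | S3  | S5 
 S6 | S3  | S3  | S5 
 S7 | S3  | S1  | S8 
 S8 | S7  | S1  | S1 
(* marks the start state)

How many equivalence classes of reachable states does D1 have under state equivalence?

P0 = {S1,S3,S5,S6} | {S0,S2,S4,S7,S8}.
On input 0, block {S1,S3,S5,S6} splits into {S3,S5,S6} and {S1}.
Refine {S3,S5,S6} on symbol 1: members go to different blocks, giving {S5,S6} and {S3}.
Split {S0,S2,S4,S7,S8} by δ(·,0) → {S2,S4,S7} and {S0,S8}.
The partition is now stable with 5 blocks: {S5,S6} | {S2,S4,S7} | {S1} | {S3} | {S0,S8}.

5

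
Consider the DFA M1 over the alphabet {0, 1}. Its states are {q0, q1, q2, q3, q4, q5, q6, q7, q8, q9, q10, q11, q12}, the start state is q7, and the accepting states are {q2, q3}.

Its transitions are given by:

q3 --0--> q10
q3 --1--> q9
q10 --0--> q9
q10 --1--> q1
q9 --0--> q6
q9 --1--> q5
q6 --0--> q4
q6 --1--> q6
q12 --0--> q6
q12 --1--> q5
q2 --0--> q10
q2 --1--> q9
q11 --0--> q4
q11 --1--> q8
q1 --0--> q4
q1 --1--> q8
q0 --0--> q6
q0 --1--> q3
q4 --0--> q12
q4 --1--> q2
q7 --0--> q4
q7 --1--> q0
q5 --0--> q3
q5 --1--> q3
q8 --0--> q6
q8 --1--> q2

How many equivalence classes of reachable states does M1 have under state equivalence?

Reachable states from the start: {q0,q1,q2,q3,q4,q5,q6,q7,q8,q9,q10,q12}. Unreachable: {q11} — drop them.
P0 = {q2,q3} | {q0,q1,q4,q5,q6,q7,q8,q9,q10,q12}.
Refine {q0,q1,q4,q5,q6,q7,q8,q9,q10,q12} on symbol 0: members go to different blocks, giving {q0,q1,q4,q6,q7,q8,q9,q10,q12} and {q5}.
On input 1, block {q0,q1,q4,q6,q7,q8,q9,q10,q12} splits into {q1,q6,q7,q10} and {q0,q4,q8} and {q9,q12}.
Refine {q1,q6,q7,q10} on symbol 0: members go to different blocks, giving {q1,q6,q7} and {q10}.
On input 1, block {q1,q6,q7} splits into {q1,q7} and {q6}.
Refine {q0,q4,q8} on symbol 0: members go to different blocks, giving {q0,q8} and {q4}.
No further refinement is possible. Final partition (8 blocks): {q2,q3} | {q1,q7} | {q5} | {q0,q8} | {q9,q12} | {q10} | {q6} | {q4}.

8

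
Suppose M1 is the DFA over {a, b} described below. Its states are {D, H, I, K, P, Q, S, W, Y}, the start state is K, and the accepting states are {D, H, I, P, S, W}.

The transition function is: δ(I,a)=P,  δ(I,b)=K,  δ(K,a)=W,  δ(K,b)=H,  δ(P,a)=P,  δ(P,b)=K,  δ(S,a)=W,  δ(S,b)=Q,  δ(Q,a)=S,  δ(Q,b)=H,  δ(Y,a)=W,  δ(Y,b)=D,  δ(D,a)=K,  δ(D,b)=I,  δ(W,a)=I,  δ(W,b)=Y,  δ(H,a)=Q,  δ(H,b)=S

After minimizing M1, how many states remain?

3

P0 = {D,H,I,P,S,W} | {K,Q,Y}.
On input a, block {D,H,I,P,S,W} splits into {I,P,S,W} and {D,H}.
Stable partition: {I,P,S,W} | {K,Q,Y} | {D,H} — 3 equivalence classes.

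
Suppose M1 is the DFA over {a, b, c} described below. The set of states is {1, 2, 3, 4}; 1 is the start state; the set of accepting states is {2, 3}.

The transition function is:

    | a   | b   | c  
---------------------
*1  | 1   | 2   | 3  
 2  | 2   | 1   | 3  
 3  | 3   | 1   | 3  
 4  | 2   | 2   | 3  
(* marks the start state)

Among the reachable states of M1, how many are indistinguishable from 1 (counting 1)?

1

States {4} cannot be reached from the start state, so discard them.
P0 = {2,3} | {1}.
Stable partition: {2,3} | {1} — 2 equivalence classes.
The equivalence class containing 1 is {1}, of size 1.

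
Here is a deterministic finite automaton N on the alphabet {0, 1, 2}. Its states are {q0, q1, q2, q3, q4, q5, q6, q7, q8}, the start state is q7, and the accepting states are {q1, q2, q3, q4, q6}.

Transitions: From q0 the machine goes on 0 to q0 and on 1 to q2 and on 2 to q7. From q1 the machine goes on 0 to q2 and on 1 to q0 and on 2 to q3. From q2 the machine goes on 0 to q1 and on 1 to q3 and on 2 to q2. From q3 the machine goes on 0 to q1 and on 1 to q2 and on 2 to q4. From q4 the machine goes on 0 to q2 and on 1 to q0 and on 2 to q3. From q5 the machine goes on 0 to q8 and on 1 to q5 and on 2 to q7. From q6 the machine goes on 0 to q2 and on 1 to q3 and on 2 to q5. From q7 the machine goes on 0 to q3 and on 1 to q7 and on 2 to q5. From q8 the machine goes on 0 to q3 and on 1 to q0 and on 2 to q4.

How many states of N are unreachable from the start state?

BFS from q7 reaches {q0, q1, q2, q3, q4, q5, q7, q8}; the 1 state(s) q6 are never visited.

1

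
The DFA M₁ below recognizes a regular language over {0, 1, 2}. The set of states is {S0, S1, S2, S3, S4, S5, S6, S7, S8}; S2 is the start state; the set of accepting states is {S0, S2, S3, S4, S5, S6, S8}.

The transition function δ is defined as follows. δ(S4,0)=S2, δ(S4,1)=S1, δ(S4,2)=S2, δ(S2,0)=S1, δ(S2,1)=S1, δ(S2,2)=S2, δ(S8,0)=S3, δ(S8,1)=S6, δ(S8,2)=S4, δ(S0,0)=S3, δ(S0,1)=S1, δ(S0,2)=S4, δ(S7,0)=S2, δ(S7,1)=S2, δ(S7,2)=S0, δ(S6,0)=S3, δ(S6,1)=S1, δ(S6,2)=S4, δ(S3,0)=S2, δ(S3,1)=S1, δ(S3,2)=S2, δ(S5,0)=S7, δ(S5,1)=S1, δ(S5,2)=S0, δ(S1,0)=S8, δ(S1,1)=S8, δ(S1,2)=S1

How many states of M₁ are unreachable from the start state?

3

No path from S2 leads to S0, S5, S7; the other 6 states are all reachable.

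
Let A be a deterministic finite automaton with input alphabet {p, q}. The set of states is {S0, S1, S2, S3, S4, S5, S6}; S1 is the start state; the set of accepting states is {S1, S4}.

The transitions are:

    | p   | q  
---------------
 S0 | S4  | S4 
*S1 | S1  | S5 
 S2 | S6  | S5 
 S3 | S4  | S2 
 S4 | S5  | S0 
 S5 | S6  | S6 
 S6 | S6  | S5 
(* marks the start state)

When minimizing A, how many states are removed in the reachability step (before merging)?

4

BFS from S1 reaches {S1, S5, S6}; the 4 state(s) S0, S2, S3, S4 are never visited.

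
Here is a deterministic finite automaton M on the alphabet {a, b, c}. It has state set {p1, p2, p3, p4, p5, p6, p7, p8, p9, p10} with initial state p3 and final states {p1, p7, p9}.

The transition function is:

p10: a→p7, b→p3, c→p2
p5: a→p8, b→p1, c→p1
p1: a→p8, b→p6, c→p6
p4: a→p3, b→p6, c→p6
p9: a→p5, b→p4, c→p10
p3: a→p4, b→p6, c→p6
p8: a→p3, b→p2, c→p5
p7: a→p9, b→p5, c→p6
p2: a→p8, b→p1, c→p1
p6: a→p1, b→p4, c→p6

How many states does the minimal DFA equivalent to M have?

First remove the unreachable states {p7,p9,p10}; 7 states remain.
Initial partition by acceptance: {p1} | {p2,p3,p4,p5,p6,p8}.
On input a, block {p2,p3,p4,p5,p6,p8} splits into {p2,p3,p4,p5,p8} and {p6}.
On input b, block {p2,p3,p4,p5,p8} splits into {p2,p5} and {p3,p4} and {p8}.
Stable partition: {p1} | {p2,p5} | {p6} | {p3,p4} | {p8} — 5 equivalence classes.

5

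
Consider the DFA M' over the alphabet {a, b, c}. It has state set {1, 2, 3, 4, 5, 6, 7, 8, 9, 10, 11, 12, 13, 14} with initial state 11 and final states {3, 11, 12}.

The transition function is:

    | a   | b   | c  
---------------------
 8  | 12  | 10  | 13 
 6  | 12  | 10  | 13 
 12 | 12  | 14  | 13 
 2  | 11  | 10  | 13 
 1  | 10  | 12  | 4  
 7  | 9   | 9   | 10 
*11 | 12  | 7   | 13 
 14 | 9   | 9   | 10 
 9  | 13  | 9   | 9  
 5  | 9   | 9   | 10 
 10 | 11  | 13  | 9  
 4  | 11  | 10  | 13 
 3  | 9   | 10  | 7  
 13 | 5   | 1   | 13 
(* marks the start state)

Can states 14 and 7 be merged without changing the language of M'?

First remove the unreachable states {2,3,6,8}; 10 states remain.
Initial partition by acceptance: {11,12} | {1,4,5,7,9,10,13,14}.
Refine {1,4,5,7,9,10,13,14} on symbol a: members go to different blocks, giving {1,5,7,9,13,14} and {4,10}.
Split {1,5,7,9,13,14} by δ(·,a) → {5,7,9,13,14} and {1}.
Split {5,7,9,13,14} by δ(·,b) → {5,7,9,14} and {13}.
Refine {5,7,9,14} on symbol a: members go to different blocks, giving {5,7,14} and {9}.
Split {4,10} by δ(·,b) → {4} and {10}.
No further refinement is possible. Final partition (7 blocks): {11,12} | {5,7,14} | {4} | {1} | {13} | {9} | {10}.
14 and 7 lie in the same block of the stable partition, so they are equivalent — no string distinguishes them.

Yes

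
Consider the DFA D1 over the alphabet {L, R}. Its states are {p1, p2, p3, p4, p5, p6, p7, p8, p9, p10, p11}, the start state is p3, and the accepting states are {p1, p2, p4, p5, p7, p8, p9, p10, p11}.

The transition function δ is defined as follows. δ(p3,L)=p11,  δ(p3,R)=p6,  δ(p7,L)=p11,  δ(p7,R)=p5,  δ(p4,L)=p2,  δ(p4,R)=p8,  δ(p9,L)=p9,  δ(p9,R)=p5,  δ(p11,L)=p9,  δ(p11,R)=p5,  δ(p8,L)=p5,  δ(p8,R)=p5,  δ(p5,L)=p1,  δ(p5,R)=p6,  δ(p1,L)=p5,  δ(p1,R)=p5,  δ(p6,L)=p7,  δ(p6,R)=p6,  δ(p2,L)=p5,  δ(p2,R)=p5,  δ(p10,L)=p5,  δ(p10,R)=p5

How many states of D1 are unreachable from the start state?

No path from p3 leads to p2, p4, p8, p10; the other 7 states are all reachable.

4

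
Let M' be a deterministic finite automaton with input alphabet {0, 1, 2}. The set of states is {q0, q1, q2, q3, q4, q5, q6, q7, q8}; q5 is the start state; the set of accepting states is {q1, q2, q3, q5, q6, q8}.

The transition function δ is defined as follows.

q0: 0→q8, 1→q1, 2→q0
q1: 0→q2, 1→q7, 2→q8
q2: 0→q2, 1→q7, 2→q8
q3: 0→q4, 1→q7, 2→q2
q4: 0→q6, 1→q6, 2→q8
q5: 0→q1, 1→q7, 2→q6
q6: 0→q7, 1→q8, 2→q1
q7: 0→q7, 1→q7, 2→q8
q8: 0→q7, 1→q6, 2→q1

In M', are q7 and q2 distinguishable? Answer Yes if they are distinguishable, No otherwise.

Reachable states from the start: {q1,q2,q5,q6,q7,q8}. Unreachable: {q0,q3,q4} — drop them.
Start with accepting vs non-accepting: {q1,q2,q5,q6,q8} | {q7}.
Refine {q1,q2,q5,q6,q8} on symbol 0: members go to different blocks, giving {q1,q2,q5} and {q6,q8}.
The partition is now stable with 3 blocks: {q1,q2,q5} | {q7} | {q6,q8}.
q7 and q2 end up in different blocks, so they are distinguishable. For instance, the string 'ε' is accepted from only q2.

Yes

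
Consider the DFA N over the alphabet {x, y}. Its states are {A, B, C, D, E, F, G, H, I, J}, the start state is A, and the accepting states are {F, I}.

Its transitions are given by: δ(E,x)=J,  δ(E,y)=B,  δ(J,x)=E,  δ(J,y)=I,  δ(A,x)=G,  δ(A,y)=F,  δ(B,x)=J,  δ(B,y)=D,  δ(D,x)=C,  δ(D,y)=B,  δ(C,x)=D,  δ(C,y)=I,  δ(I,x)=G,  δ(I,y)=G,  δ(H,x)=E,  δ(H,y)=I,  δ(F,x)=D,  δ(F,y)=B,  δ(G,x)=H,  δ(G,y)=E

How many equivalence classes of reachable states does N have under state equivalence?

Initial partition by acceptance: {F,I} | {A,B,C,D,E,G,H,J}.
Split {A,B,C,D,E,G,H,J} by δ(·,y) → {A,C,H,J} and {B,D,E,G}.
The partition is now stable with 3 blocks: {F,I} | {A,C,H,J} | {B,D,E,G}.

3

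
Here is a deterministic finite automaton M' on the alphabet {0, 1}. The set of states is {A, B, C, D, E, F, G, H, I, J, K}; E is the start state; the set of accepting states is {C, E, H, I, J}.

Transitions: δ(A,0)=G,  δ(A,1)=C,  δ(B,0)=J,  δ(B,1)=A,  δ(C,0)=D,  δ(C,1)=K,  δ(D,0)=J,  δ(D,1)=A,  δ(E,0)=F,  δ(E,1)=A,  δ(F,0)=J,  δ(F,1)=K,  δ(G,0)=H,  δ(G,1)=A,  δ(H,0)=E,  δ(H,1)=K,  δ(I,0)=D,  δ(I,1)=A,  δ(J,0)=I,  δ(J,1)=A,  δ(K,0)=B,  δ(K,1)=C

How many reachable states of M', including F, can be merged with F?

4

P0 = {C,E,H,I,J} | {A,B,D,F,G,K}.
Refine {C,E,H,I,J} on symbol 0: members go to different blocks, giving {C,E,I} and {H,J}.
Refine {A,B,D,F,G,K} on symbol 0: members go to different blocks, giving {B,D,F,G} and {A,K}.
Stable partition: {C,E,I} | {B,D,F,G} | {H,J} | {A,K} — 4 equivalence classes.
The equivalence class containing F is {B,D,F,G}, of size 4.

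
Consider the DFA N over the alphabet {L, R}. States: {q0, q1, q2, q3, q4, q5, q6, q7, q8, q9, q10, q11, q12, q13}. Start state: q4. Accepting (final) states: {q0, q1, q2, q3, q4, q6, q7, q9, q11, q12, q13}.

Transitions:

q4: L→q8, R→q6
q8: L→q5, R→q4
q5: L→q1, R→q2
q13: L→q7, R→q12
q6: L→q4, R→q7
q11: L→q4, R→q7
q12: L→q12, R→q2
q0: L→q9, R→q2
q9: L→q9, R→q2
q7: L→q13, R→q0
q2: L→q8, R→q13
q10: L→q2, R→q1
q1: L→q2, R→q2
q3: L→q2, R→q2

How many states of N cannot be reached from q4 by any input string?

3

Starting at q4 and following transitions, the reachable set is {q0, q1, q2, q4, q5, q6, q7, q8, q9, q12, q13}. That leaves q3, q10, q11 unreachable — 3 in total.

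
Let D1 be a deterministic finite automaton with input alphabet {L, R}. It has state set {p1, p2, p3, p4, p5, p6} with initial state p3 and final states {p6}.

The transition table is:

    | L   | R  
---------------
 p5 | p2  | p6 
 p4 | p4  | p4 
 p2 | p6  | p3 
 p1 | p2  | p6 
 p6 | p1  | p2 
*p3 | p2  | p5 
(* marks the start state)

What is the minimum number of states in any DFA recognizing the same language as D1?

4

States {p4} cannot be reached from the start state, so discard them.
P0 = {p6} | {p1,p2,p3,p5}.
Refine {p1,p2,p3,p5} on symbol L: members go to different blocks, giving {p1,p3,p5} and {p2}.
On input R, block {p1,p3,p5} splits into {p1,p5} and {p3}.
The partition is now stable with 4 blocks: {p6} | {p1,p5} | {p2} | {p3}.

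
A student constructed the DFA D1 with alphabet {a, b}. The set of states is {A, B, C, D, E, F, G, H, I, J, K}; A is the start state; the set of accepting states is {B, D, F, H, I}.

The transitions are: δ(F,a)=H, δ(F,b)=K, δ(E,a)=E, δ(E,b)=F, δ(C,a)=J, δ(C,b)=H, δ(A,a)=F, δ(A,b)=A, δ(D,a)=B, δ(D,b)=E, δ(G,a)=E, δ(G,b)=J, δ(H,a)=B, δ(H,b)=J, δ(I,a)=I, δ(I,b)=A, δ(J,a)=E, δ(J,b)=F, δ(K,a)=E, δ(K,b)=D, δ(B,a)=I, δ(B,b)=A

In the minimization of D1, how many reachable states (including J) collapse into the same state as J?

2

First remove the unreachable states {C,G}; 9 states remain.
Start with accepting vs non-accepting: {B,D,F,H,I} | {A,E,J,K}.
On input a, block {A,E,J,K} splits into {E,J,K} and {A}.
Refine {B,D,F,H,I} on symbol b: members go to different blocks, giving {D,F,H} and {B,I}.
On input a, block {D,F,H} splits into {D,H} and {F}.
Refine {E,J,K} on symbol b: members go to different blocks, giving {E,J} and {K}.
The partition is now stable with 6 blocks: {D,H} | {E,J} | {A} | {B,I} | {F} | {K}.
The equivalence class containing J is {E,J}, of size 2.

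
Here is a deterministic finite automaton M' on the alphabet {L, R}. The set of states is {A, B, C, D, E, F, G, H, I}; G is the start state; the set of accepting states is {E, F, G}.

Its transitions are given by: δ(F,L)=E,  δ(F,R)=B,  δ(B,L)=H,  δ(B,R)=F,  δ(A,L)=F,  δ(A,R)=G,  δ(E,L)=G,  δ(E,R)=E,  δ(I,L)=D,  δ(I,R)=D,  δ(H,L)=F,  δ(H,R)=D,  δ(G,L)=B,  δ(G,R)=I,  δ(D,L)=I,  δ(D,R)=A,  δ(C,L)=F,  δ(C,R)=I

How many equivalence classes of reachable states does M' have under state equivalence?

8

First remove the unreachable states {C}; 8 states remain.
P0 = {E,F,G} | {A,B,D,H,I}.
On input L, block {E,F,G} splits into {E,F} and {G}.
Refine {E,F} on symbol L: members go to different blocks, giving {E} and {F}.
Refine {A,B,D,H,I} on symbol L: members go to different blocks, giving {B,D,I} and {A,H}.
Refine {B,D,I} on symbol L: members go to different blocks, giving {D,I} and {B}.
On input R, block {D,I} splits into {D} and {I}.
Refine {A,H} on symbol R: members go to different blocks, giving {A} and {H}.
The partition is now stable with 8 blocks: {E} | {D} | {G} | {F} | {A} | {B} | {I} | {H}.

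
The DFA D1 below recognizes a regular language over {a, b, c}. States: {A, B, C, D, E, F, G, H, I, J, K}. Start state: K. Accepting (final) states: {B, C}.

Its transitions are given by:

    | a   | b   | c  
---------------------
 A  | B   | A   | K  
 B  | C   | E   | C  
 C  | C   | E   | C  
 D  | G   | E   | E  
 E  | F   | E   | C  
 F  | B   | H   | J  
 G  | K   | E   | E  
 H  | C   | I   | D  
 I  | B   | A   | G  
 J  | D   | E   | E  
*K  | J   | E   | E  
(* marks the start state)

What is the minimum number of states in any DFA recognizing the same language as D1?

4

P0 = {B,C} | {A,D,E,F,G,H,I,J,K}.
Split {A,D,E,F,G,H,I,J,K} by δ(·,a) → {D,E,G,J,K} and {A,F,H,I}.
Refine {D,E,G,J,K} on symbol a: members go to different blocks, giving {D,G,J,K} and {E}.
Stable partition: {B,C} | {D,G,J,K} | {A,F,H,I} | {E} — 4 equivalence classes.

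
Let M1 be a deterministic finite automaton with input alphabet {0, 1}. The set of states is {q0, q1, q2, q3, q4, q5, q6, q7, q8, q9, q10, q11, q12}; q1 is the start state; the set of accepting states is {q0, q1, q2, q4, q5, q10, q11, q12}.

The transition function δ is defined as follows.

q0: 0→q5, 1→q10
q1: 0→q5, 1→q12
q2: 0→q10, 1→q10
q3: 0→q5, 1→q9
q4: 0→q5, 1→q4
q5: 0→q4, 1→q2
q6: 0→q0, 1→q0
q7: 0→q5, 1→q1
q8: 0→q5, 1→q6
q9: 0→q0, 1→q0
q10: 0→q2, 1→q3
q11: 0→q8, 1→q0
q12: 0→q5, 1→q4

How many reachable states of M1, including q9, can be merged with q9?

1

States {q6,q7,q8,q11} cannot be reached from the start state, so discard them.
P0 = {q0,q1,q2,q4,q5,q10,q12} | {q3,q9}.
Split {q0,q1,q2,q4,q5,q10,q12} by δ(·,1) → {q0,q1,q2,q4,q5,q12} and {q10}.
On input 0, block {q0,q1,q2,q4,q5,q12} splits into {q0,q1,q4,q5,q12} and {q2}.
Split {q0,q1,q4,q5,q12} by δ(·,1) → {q1,q4,q12} and {q0} and {q5}.
Refine {q3,q9} on symbol 0: members go to different blocks, giving {q3} and {q9}.
Stable partition: {q1,q4,q12} | {q3} | {q10} | {q2} | {q0} | {q5} | {q9} — 7 equivalence classes.
The equivalence class containing q9 is {q9}, of size 1.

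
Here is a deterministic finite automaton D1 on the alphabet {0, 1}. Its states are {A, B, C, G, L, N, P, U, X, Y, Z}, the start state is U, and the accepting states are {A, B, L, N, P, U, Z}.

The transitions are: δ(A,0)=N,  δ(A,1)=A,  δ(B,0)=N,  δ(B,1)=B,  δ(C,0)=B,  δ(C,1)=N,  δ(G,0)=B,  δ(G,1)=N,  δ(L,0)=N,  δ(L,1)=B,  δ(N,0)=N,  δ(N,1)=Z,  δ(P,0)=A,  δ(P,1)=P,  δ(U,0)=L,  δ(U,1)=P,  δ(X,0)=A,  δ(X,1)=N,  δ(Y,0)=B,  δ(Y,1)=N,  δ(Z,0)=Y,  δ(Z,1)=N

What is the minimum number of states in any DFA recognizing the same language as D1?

5

First remove the unreachable states {C,G,X}; 8 states remain.
P0 = {A,B,L,N,P,U,Z} | {Y}.
On input 0, block {A,B,L,N,P,U,Z} splits into {A,B,L,N,P,U} and {Z}.
Refine {A,B,L,N,P,U} on symbol 1: members go to different blocks, giving {A,B,L,P,U} and {N}.
Refine {A,B,L,P,U} on symbol 0: members go to different blocks, giving {A,B,L} and {P,U}.
No further refinement is possible. Final partition (5 blocks): {A,B,L} | {Y} | {Z} | {N} | {P,U}.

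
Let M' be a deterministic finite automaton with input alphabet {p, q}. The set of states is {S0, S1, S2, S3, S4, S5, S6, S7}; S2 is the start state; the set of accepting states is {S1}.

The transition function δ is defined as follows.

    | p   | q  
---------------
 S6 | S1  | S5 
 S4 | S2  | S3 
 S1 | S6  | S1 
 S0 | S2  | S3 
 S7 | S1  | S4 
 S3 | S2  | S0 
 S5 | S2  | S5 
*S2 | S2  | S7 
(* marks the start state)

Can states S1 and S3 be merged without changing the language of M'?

Every state is reachable, so we keep all 8.
P0 = {S1} | {S0,S2,S3,S4,S5,S6,S7}.
Refine {S0,S2,S3,S4,S5,S6,S7} on symbol p: members go to different blocks, giving {S0,S2,S3,S4,S5} and {S6,S7}.
Refine {S0,S2,S3,S4,S5} on symbol q: members go to different blocks, giving {S0,S3,S4,S5} and {S2}.
Stable partition: {S1} | {S0,S3,S4,S5} | {S6,S7} | {S2} — 4 equivalence classes.
S1 and S3 end up in different blocks, so they are distinguishable. For instance, the string 'ε' is accepted from only S1.

No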